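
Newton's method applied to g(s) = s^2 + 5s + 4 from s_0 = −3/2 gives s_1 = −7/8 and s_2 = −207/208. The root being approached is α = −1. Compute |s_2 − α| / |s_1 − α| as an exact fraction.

s_1 − α = −7/8 − (−1) = −7/8 + 1 = 1/8, so |s_1 − α| = 1/8.
s_2 − α = −207/208 − (−1) = −207/208 + 1 = 1/208, so |s_2 − α| = 1/208.
Ratio = (1/208) / (1/8) = 1/26.

1/26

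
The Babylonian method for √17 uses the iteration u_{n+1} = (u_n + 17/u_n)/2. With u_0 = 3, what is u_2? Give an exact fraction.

161/39

u_1 = (3 + 17/3)/2 = 13/3.
u_2 = (13/3 + 17/(13/3))/2 = 161/39.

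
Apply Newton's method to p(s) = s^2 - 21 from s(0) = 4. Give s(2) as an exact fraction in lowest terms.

2713/592

p'(s) = 2s.
p(4) = -5, p'(4) = 8, so s(1) = 4 - (-5)/8 = 37/8.
p(37/8) = 25/64, p'(37/8) = 37/4, so s(2) = (37/8) - (25/64)/(37/4) = 2713/592.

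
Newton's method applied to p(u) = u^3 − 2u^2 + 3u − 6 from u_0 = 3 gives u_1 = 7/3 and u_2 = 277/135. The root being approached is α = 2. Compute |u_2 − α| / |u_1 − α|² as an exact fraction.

7/15

u_1 − α = 7/3 − 2 = 1/3, so |u_1 − α| = 1/3.
u_2 − α = 277/135 − 2 = 7/135, so |u_2 − α| = 7/135.
|u_1 − α|² = 1/9.
Ratio = (7/135) / (1/9) = 7/15.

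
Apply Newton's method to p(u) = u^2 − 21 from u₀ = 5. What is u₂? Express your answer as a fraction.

p'(u) = 2u.
p(5) = 4, p'(5) = 10, so u₁ = 5 − 4/10 = 23/5.
p(23/5) = 4/25, p'(23/5) = 46/5, so u₂ = (23/5) − (4/25)/(46/5) = 527/115.

527/115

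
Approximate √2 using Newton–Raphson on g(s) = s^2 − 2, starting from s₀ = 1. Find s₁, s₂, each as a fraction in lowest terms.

s₁ = 3/2, s₂ = 17/12

g'(s) = 2s.
g(1) = −1, g'(1) = 2, so s₁ = 1 − (−1)/2 = 3/2.
g(3/2) = 1/4, g'(3/2) = 3, so s₂ = (3/2) − (1/4)/3 = 17/12.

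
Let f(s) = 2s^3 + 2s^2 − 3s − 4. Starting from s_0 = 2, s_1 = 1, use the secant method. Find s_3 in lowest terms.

f(2) = 14, f(1) = −3. s_2 = 1 − (−3)·(1 − 2)/((−3) − 14) = 20/17.
f(1) = −3, f(20/17) = −7392/4913. s_3 = (20/17) − (−7392/4913)·((20/17) − 1)/((−7392/4913) − (−3)) = 3316/2449.

3316/2449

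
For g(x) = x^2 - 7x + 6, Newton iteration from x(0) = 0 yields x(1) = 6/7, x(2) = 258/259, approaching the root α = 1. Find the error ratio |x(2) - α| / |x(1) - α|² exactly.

7/37

x(1) - α = 6/7 - 1 = -1/7, so |x(1) - α| = 1/7.
x(2) - α = 258/259 - 1 = -1/259, so |x(2) - α| = 1/259.
|x(1) - α|² = 1/49.
Ratio = (1/259) / (1/49) = 7/37.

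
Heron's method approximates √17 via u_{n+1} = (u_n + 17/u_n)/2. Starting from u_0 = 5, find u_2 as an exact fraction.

u_1 = (5 + 17/5)/2 = 21/5.
u_2 = (21/5 + 17/(21/5))/2 = 433/105.

433/105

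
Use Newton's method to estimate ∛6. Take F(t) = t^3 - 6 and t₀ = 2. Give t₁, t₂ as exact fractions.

t₁ = 11/6, t₂ = 1979/1089

F'(t) = 3t^2.
F(2) = 2, F'(2) = 12, so t₁ = 2 - 2/12 = 11/6.
F(11/6) = 35/216, F'(11/6) = 121/12, so t₂ = (11/6) - (35/216)/(121/12) = 1979/1089.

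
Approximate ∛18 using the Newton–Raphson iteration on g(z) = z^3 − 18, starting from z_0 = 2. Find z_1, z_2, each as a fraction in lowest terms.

g'(z) = 3z^2.
g(2) = −10, g'(2) = 12, so z_1 = 2 − (−10)/12 = 17/6.
g(17/6) = 1025/216, g'(17/6) = 289/12, so z_2 = (17/6) − (1025/216)/(289/12) = 6857/2601.

z_1 = 17/6, z_2 = 6857/2601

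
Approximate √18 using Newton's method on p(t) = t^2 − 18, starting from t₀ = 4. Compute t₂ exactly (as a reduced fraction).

p'(t) = 2t.
p(4) = −2, p'(4) = 8, so t₁ = 4 − (−2)/8 = 17/4.
p(17/4) = 1/16, p'(17/4) = 17/2, so t₂ = (17/4) − (1/16)/(17/2) = 577/136.

577/136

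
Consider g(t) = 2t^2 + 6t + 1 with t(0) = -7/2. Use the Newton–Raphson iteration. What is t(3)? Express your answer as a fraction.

g'(t) = 4t + 6.
g(-7/2) = 9/2, g'(-7/2) = -8, so t(1) = (-7/2) - (9/2)/(-8) = -47/16.
g(-47/16) = 81/128, g'(-47/16) = -23/4, so t(2) = (-47/16) - (81/128)/(-23/4) = -2081/736.
g(-2081/736) = 6561/270848, g'(-2081/736) = -977/184, so t(3) = (-2081/736) - (6561/270848)/(-977/184) = -4059713/1438144.

-4059713/1438144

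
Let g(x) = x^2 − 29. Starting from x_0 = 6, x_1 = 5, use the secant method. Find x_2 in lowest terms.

g(6) = 7, g(5) = −4. x_2 = 5 − (−4)·(5 − 6)/((−4) − 7) = 59/11.

59/11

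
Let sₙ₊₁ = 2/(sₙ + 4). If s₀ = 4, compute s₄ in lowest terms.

s₁ = 2/(4 + 4) = 1/4.
s₂ = 2/(1/4 + 4) = 8/17.
s₃ = 2/(8/17 + 4) = 17/38.
s₄ = 2/(17/38 + 4) = 76/169.

76/169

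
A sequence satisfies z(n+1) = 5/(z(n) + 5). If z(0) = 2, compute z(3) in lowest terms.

z(1) = 5/(2 + 5) = 5/7.
z(2) = 5/(5/7 + 5) = 7/8.
z(3) = 5/(7/8 + 5) = 40/47.

40/47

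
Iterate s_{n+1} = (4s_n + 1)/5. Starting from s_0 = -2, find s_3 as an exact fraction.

s_1 = (4·(-2) + 1)/5 = -7/5.
s_2 = (4·(-7/5) + 1)/5 = -23/25.
s_3 = (4·(-23/25) + 1)/5 = -67/125.

-67/125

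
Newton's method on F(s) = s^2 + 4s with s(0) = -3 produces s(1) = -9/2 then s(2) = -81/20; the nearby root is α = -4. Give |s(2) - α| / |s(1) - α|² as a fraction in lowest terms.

1/5

s(1) - α = -9/2 - (-4) = -9/2 + 4 = -1/2, so |s(1) - α| = 1/2.
s(2) - α = -81/20 - (-4) = -81/20 + 4 = -1/20, so |s(2) - α| = 1/20.
|s(1) - α|² = 1/4.
Ratio = (1/20) / (1/4) = 1/5.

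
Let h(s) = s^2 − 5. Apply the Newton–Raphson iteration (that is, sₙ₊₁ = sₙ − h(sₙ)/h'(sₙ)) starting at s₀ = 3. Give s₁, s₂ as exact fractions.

h'(s) = 2s.
h(3) = 4, h'(3) = 6, so s₁ = 3 − 4/6 = 7/3.
h(7/3) = 4/9, h'(7/3) = 14/3, so s₂ = (7/3) − (4/9)/(14/3) = 47/21.

s₁ = 7/3, s₂ = 47/21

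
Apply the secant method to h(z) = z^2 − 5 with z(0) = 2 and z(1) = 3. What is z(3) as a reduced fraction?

29/13

h(2) = −1, h(3) = 4. z(2) = 3 − 4·(3 − 2)/(4 − (−1)) = 11/5.
h(3) = 4, h(11/5) = −4/25. z(3) = (11/5) − (−4/25)·((11/5) − 3)/((−4/25) − 4) = 29/13.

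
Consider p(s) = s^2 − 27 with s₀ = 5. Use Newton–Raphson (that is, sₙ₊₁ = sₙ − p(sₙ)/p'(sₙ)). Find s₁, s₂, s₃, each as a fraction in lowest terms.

p'(s) = 2s.
p(5) = −2, p'(5) = 10, so s₁ = 5 − (−2)/10 = 26/5.
p(26/5) = 1/25, p'(26/5) = 52/5, so s₂ = (26/5) − (1/25)/(52/5) = 1351/260.
p(1351/260) = 1/67600, p'(1351/260) = 1351/130, so s₃ = (1351/260) − (1/67600)/(1351/130) = 3650401/702520.

s₁ = 26/5, s₂ = 1351/260, s₃ = 3650401/702520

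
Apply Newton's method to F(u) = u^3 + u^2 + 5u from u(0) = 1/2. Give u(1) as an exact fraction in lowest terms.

2/27

F'(u) = 3u^2 + 2u + 5.
F(1/2) = 23/8, F'(1/2) = 27/4, so u(1) = (1/2) - (23/8)/(27/4) = 2/27.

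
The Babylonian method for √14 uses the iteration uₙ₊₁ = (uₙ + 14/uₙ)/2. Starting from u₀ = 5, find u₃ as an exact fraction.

17049841/4556760

u₁ = (5 + 14/5)/2 = 39/10.
u₂ = (39/10 + 14/(39/10))/2 = 2921/780.
u₃ = (2921/780 + 14/(2921/780))/2 = 17049841/4556760.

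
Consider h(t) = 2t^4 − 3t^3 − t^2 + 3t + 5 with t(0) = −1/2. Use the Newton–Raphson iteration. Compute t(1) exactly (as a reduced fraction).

−11/2

h'(t) = 8t^3 − 9t^2 − 2t + 3.
h(−1/2) = 15/4, h'(−1/2) = 3/4, so t(1) = (−1/2) − (15/4)/(3/4) = −11/2.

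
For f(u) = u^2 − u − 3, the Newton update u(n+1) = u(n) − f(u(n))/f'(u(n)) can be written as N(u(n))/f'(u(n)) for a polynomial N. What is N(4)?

f'(u) = 2u − 1.
N(u) = u·f'(u) − f(u) = u·(2u − 1) − (u^2 − u − 3) = u^2 + 3.
N(4) = 19.

19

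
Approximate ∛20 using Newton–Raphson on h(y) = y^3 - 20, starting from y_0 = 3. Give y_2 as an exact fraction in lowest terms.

h'(y) = 3y^2.
h(3) = 7, h'(3) = 27, so y_1 = 3 - 7/27 = 74/27.
h(74/27) = 11564/19683, h'(74/27) = 5476/243, so y_2 = (74/27) - (11564/19683)/(5476/243) = 301027/110889.

301027/110889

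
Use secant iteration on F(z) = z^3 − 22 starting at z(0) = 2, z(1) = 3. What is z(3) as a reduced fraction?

24946/8917

F(2) = −14, F(3) = 5. z(2) = 3 − 5·(3 − 2)/(5 − (−14)) = 52/19.
F(3) = 5, F(52/19) = −10290/6859. z(3) = (52/19) − (−10290/6859)·((52/19) − 3)/((−10290/6859) − 5) = 24946/8917.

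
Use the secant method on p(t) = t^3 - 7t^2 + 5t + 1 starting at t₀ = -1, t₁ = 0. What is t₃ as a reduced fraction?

-169/937

p(-1) = -12, p(0) = 1. t₂ = 0 - 1·(0 - (-1))/(1 - (-12)) = -1/13.
p(0) = 1, p(-1/13) = 1260/2197. t₃ = (-1/13) - (1260/2197)·((-1/13) - 0)/((1260/2197) - 1) = -169/937.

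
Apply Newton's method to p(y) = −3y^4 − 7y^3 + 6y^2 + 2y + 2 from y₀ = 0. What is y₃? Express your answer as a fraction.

−49669/927979

p'(y) = −12y^3 − 21y^2 + 12y + 2.
p(0) = 2, p'(0) = 2, so y₁ = 0 − 2/2 = −1.
p(−1) = 10, p'(−1) = −19, so y₂ = (−1) − 10/(−19) = −9/19.
p(−9/19) = 389900/130321, p'(−9/19) = −48841/6859, so y₃ = (−9/19) − (389900/130321)/(−48841/6859) = −49669/927979.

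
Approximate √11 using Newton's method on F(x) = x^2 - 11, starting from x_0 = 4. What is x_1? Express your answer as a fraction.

F'(x) = 2x.
F(4) = 5, F'(4) = 8, so x_1 = 4 - 5/8 = 27/8.

27/8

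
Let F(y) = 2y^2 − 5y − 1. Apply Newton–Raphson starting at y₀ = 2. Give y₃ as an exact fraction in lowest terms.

771/287

F'(y) = 4y − 5.
F(2) = −3, F'(2) = 3, so y₁ = 2 − (−3)/3 = 3.
F(3) = 2, F'(3) = 7, so y₂ = 3 − 2/7 = 19/7.
F(19/7) = 8/49, F'(19/7) = 41/7, so y₃ = (19/7) − (8/49)/(41/7) = 771/287.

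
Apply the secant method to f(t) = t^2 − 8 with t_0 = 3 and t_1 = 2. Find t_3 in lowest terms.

f(3) = 1, f(2) = −4. t_2 = 2 − (−4)·(2 − 3)/((−4) − 1) = 14/5.
f(2) = −4, f(14/5) = −4/25. t_3 = (14/5) − (−4/25)·((14/5) − 2)/((−4/25) − (−4)) = 17/6.

17/6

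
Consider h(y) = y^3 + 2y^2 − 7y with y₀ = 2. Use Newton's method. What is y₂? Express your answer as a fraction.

42624/23309

h'(y) = 3y^2 + 4y − 7.
h(2) = 2, h'(2) = 13, so y₁ = 2 − 2/13 = 24/13.
h(24/13) = 408/2197, h'(24/13) = 1793/169, so y₂ = (24/13) − (408/2197)/(1793/169) = 42624/23309.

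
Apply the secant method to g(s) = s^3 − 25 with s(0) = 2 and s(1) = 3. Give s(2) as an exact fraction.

55/19

g(2) = −17, g(3) = 2. s(2) = 3 − 2·(3 − 2)/(2 − (−17)) = 55/19.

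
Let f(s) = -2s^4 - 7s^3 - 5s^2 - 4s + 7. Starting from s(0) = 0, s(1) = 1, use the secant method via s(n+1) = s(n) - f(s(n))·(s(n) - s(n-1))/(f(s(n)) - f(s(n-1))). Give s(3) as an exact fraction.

10150/18169

f(0) = 7, f(1) = -11. s(2) = 1 - (-11)·(1 - 0)/((-11) - 7) = 7/18.
f(1) = -11, f(7/18) = 55517/13122. s(3) = (7/18) - (55517/13122)·((7/18) - 1)/((55517/13122) - (-11)) = 10150/18169.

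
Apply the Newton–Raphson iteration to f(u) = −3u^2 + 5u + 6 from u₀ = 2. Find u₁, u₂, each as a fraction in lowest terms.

f'(u) = −6u + 5.
f(2) = 4, f'(2) = −7, so u₁ = 2 − 4/(−7) = 18/7.
f(18/7) = −48/49, f'(18/7) = −73/7, so u₂ = (18/7) − (−48/49)/(−73/7) = 1266/511.

u₁ = 18/7, u₂ = 1266/511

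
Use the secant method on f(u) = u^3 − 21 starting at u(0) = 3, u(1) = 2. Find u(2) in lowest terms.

51/19

f(3) = 6, f(2) = −13. u(2) = 2 − (−13)·(2 − 3)/((−13) − 6) = 51/19.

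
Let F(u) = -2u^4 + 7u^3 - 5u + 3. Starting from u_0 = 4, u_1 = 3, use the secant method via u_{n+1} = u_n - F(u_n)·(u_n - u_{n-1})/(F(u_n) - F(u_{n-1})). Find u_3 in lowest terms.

728333/215471

F(4) = -81, F(3) = 15. u_2 = 3 - 15·(3 - 4)/(15 - (-81)) = 101/32.
F(3) = 15, F(101/32) = 4632255/524288. u_3 = (101/32) - (4632255/524288)·((101/32) - 3)/((4632255/524288) - 15) = 728333/215471.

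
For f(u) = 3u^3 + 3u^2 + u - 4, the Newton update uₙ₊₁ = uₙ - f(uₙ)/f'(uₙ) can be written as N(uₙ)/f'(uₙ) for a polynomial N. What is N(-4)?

f'(u) = 9u^2 + 6u + 1.
N(u) = u·f'(u) - f(u) = u·(9u^2 + 6u + 1) - (3u^3 + 3u^2 + u - 4) = 6u^3 + 3u^2 + 4.
N(-4) = -332.

-332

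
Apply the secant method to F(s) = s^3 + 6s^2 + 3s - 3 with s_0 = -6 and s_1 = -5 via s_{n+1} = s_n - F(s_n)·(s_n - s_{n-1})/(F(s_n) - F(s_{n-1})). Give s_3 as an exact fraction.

F(-6) = -21, F(-5) = 7. s_2 = (-5) - 7·((-5) - (-6))/(7 - (-21)) = -21/4.
F(-5) = 7, F(-21/4) = 123/64. s_3 = (-21/4) - (123/64)·((-21/4) - (-5))/((123/64) - 7) = -1737/325.

-1737/325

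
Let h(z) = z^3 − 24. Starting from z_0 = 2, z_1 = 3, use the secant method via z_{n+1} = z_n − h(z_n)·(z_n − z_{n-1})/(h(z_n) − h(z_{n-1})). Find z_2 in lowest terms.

54/19

h(2) = −16, h(3) = 3. z_2 = 3 − 3·(3 − 2)/(3 − (−16)) = 54/19.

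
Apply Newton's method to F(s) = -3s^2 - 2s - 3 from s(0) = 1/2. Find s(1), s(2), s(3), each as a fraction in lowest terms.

F'(s) = -6s - 2.
F(1/2) = -19/4, F'(1/2) = -5, so s(1) = (1/2) - (-19/4)/(-5) = -9/20.
F(-9/20) = -1083/400, F'(-9/20) = 7/10, so s(2) = (-9/20) - (-1083/400)/(7/10) = 957/280.
F(957/280) = -3518667/78400, F'(957/280) = -3151/140, so s(3) = (957/280) - (-3518667/78400)/(-3151/140) = 2512347/1764560.

s(1) = -9/20, s(2) = 957/280, s(3) = 2512347/1764560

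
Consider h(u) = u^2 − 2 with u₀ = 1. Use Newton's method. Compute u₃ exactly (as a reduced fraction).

h'(u) = 2u.
h(1) = −1, h'(1) = 2, so u₁ = 1 − (−1)/2 = 3/2.
h(3/2) = 1/4, h'(3/2) = 3, so u₂ = (3/2) − (1/4)/3 = 17/12.
h(17/12) = 1/144, h'(17/12) = 17/6, so u₃ = (17/12) − (1/144)/(17/6) = 577/408.

577/408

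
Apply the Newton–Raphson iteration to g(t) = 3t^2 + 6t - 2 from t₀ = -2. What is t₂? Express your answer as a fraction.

g'(t) = 6t + 6.
g(-2) = -2, g'(-2) = -6, so t₁ = (-2) - (-2)/(-6) = -7/3.
g(-7/3) = 1/3, g'(-7/3) = -8, so t₂ = (-7/3) - (1/3)/(-8) = -55/24.

-55/24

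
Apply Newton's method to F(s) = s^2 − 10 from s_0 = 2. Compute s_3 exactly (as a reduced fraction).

15761/4984

F'(s) = 2s.
F(2) = −6, F'(2) = 4, so s_1 = 2 − (−6)/4 = 7/2.
F(7/2) = 9/4, F'(7/2) = 7, so s_2 = (7/2) − (9/4)/7 = 89/28.
F(89/28) = 81/784, F'(89/28) = 89/14, so s_3 = (89/28) − (81/784)/(89/14) = 15761/4984.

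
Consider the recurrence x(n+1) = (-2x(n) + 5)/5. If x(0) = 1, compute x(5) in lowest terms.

2223/3125

x(1) = (-2·1 + 5)/5 = 3/5.
x(2) = (-2·(3/5) + 5)/5 = 19/25.
x(3) = (-2·(19/25) + 5)/5 = 87/125.
x(4) = (-2·(87/125) + 5)/5 = 451/625.
x(5) = (-2·(451/625) + 5)/5 = 2223/3125.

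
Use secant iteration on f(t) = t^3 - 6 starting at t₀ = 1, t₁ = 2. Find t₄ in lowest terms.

f(1) = -5, f(2) = 2. t₂ = 2 - 2·(2 - 1)/(2 - (-5)) = 12/7.
f(2) = 2, f(12/7) = -330/343. t₃ = (12/7) - (-330/343)·((12/7) - 2)/((-330/343) - 2) = 459/254.
f(12/7) = -330/343, f(459/254) = -1619805/16387064. t₄ = (459/254) - (-1619805/16387064)·((459/254) - (12/7))/((-1619805/16387064) - (-330/343)) = 17817764/9802299.

17817764/9802299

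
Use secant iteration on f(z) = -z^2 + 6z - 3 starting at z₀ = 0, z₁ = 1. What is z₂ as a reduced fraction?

3/5

f(0) = -3, f(1) = 2. z₂ = 1 - 2·(1 - 0)/(2 - (-3)) = 3/5.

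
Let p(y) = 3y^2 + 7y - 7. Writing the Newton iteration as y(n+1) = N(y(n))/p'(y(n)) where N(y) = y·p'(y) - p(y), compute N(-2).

19

p'(y) = 6y + 7.
N(y) = y·p'(y) - p(y) = y·(6y + 7) - (3y^2 + 7y - 7) = 3y^2 + 7.
N(-2) = 19.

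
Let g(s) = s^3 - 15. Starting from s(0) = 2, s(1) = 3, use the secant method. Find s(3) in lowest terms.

g(2) = -7, g(3) = 12. s(2) = 3 - 12·(3 - 2)/(12 - (-7)) = 45/19.
g(3) = 12, g(45/19) = -11760/6859. s(3) = (45/19) - (-11760/6859)·((45/19) - 3)/((-11760/6859) - 12) = 6395/2613.

6395/2613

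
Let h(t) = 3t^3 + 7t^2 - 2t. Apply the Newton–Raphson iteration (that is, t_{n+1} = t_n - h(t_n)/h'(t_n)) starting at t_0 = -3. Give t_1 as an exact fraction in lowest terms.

-99/37

h'(t) = 9t^2 + 14t - 2.
h(-3) = -12, h'(-3) = 37, so t_1 = (-3) - (-12)/37 = -99/37.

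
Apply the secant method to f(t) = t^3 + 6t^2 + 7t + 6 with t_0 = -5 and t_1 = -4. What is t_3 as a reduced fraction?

-1401/289

f(-5) = -4, f(-4) = 10. t_2 = (-4) - 10·((-4) - (-5))/(10 - (-4)) = -33/7.
f(-4) = 10, f(-33/7) = 540/343. t_3 = (-33/7) - (540/343)·((-33/7) - (-4))/((540/343) - 10) = -1401/289.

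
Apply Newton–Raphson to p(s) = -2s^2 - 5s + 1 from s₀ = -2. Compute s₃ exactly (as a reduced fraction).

p'(s) = -4s - 5.
p(-2) = 3, p'(-2) = 3, so s₁ = (-2) - 3/3 = -3.
p(-3) = -2, p'(-3) = 7, so s₂ = (-3) - (-2)/7 = -19/7.
p(-19/7) = -8/49, p'(-19/7) = 41/7, so s₃ = (-19/7) - (-8/49)/(41/7) = -771/287.

-771/287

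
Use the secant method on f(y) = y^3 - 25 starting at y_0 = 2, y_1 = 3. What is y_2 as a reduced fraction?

55/19

f(2) = -17, f(3) = 2. y_2 = 3 - 2·(3 - 2)/(2 - (-17)) = 55/19.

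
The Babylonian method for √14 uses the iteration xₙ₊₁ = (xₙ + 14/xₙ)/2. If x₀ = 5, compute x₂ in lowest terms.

x₁ = (5 + 14/5)/2 = 39/10.
x₂ = (39/10 + 14/(39/10))/2 = 2921/780.

2921/780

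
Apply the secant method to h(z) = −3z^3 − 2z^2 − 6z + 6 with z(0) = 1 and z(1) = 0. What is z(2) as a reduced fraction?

6/11

h(1) = −5, h(0) = 6. z(2) = 0 − 6·(0 − 1)/(6 − (−5)) = 6/11.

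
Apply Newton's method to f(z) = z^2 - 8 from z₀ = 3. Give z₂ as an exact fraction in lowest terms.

577/204

f'(z) = 2z.
f(3) = 1, f'(3) = 6, so z₁ = 3 - 1/6 = 17/6.
f(17/6) = 1/36, f'(17/6) = 17/3, so z₂ = (17/6) - (1/36)/(17/3) = 577/204.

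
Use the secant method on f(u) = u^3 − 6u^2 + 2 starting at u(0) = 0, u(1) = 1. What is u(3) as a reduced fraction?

32/57

f(0) = 2, f(1) = −3. u(2) = 1 − (−3)·(1 − 0)/((−3) − 2) = 2/5.
f(1) = −3, f(2/5) = 138/125. u(3) = (2/5) − (138/125)·((2/5) − 1)/((138/125) − (−3)) = 32/57.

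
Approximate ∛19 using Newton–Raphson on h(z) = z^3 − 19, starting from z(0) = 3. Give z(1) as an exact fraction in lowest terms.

73/27

h'(z) = 3z^2.
h(3) = 8, h'(3) = 27, so z(1) = 3 − 8/27 = 73/27.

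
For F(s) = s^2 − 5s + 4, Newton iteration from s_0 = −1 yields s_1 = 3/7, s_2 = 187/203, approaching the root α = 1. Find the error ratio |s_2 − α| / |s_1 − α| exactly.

s_1 − α = 3/7 − 1 = −4/7, so |s_1 − α| = 4/7.
s_2 − α = 187/203 − 1 = −16/203, so |s_2 − α| = 16/203.
Ratio = (16/203) / (4/7) = 4/29.

4/29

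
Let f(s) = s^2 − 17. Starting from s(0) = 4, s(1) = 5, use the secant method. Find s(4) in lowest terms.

6263/1519

f(4) = −1, f(5) = 8. s(2) = 5 − 8·(5 − 4)/(8 − (−1)) = 37/9.
f(5) = 8, f(37/9) = −8/81. s(3) = (37/9) − (−8/81)·((37/9) − 5)/((−8/81) − 8) = 169/41.
f(37/9) = −8/81, f(169/41) = −16/1681. s(4) = (169/41) − (−16/1681)·((169/41) − (37/9))/((−16/1681) − (−8/81)) = 6263/1519.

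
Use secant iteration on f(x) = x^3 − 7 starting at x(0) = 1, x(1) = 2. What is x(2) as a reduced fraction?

13/7

f(1) = −6, f(2) = 1. x(2) = 2 − 1·(2 − 1)/(1 − (−6)) = 13/7.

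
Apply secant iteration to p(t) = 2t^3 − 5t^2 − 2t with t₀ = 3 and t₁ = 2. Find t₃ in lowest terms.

1470/493

p(3) = 3, p(2) = −8. t₂ = 2 − (−8)·(2 − 3)/((−8) − 3) = 30/11.
p(2) = −8, p(30/11) = −2760/1331. t₃ = (30/11) − (−2760/1331)·((30/11) − 2)/((−2760/1331) − (−8)) = 1470/493.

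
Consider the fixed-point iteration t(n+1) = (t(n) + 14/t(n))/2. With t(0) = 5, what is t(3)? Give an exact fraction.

t(1) = (5 + 14/5)/2 = 39/10.
t(2) = (39/10 + 14/(39/10))/2 = 2921/780.
t(3) = (2921/780 + 14/(2921/780))/2 = 17049841/4556760.

17049841/4556760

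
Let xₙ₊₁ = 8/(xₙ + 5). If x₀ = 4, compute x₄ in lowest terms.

2696/2109

x₁ = 8/(4 + 5) = 8/9.
x₂ = 8/(8/9 + 5) = 72/53.
x₃ = 8/(72/53 + 5) = 424/337.
x₄ = 8/(424/337 + 5) = 2696/2109.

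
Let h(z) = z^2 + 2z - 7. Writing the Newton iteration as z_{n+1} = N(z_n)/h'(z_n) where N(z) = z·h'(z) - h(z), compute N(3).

h'(z) = 2z + 2.
N(z) = z·h'(z) - h(z) = z·(2z + 2) - (z^2 + 2z - 7) = z^2 + 7.
N(3) = 16.

16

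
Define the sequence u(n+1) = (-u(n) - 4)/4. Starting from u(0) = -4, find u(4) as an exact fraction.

-13/16

u(1) = (-(-4) - 4)/4 = 0.
u(2) = (-0 - 4)/4 = -1.
u(3) = (-(-1) - 4)/4 = -3/4.
u(4) = (-(-3/4) - 4)/4 = -13/16.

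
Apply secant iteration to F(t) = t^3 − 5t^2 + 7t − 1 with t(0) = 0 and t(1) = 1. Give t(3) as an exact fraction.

−1/8

F(0) = −1, F(1) = 2. t(2) = 1 − 2·(1 − 0)/(2 − (−1)) = 1/3.
F(1) = 2, F(1/3) = 22/27. t(3) = (1/3) − (22/27)·((1/3) − 1)/((22/27) − 2) = −1/8.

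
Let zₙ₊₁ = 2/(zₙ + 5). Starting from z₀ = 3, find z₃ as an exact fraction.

42/113

z₁ = 2/(3 + 5) = 1/4.
z₂ = 2/(1/4 + 5) = 8/21.
z₃ = 2/(8/21 + 5) = 42/113.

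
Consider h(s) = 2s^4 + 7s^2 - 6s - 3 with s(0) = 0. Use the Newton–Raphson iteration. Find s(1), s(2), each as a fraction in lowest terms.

s(1) = -1/2, s(2) = -41/112

h'(s) = 8s^3 + 14s - 6.
h(0) = -3, h'(0) = -6, so s(1) = 0 - (-3)/(-6) = -1/2.
h(-1/2) = 15/8, h'(-1/2) = -14, so s(2) = (-1/2) - (15/8)/(-14) = -41/112.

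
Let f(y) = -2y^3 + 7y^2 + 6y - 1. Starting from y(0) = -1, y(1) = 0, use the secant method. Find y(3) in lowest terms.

f(-1) = 2, f(0) = -1. y(2) = 0 - (-1)·(0 - (-1))/((-1) - 2) = -1/3.
f(0) = -1, f(-1/3) = -58/27. y(3) = (-1/3) - (-58/27)·((-1/3) - 0)/((-58/27) - (-1)) = 9/31.

9/31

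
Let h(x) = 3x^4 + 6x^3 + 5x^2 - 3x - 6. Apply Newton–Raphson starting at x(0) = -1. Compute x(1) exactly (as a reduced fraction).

h'(x) = 12x^3 + 18x^2 + 10x - 3.
h(-1) = -1, h'(-1) = -7, so x(1) = (-1) - (-1)/(-7) = -8/7.

-8/7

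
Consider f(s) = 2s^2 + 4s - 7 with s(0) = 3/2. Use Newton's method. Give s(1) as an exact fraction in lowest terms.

23/20

f'(s) = 4s + 4.
f(3/2) = 7/2, f'(3/2) = 10, so s(1) = (3/2) - (7/2)/10 = 23/20.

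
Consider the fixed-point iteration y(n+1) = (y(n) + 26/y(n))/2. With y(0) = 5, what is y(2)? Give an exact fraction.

y(1) = (5 + 26/5)/2 = 51/10.
y(2) = (51/10 + 26/(51/10))/2 = 5201/1020.

5201/1020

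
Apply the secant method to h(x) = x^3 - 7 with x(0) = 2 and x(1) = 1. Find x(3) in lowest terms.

201/103

h(2) = 1, h(1) = -6. x(2) = 1 - (-6)·(1 - 2)/((-6) - 1) = 13/7.
h(1) = -6, h(13/7) = -204/343. x(3) = (13/7) - (-204/343)·((13/7) - 1)/((-204/343) - (-6)) = 201/103.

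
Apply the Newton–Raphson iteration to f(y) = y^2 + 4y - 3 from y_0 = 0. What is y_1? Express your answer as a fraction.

3/4

f'(y) = 2y + 4.
f(0) = -3, f'(0) = 4, so y_1 = 0 - (-3)/4 = 3/4.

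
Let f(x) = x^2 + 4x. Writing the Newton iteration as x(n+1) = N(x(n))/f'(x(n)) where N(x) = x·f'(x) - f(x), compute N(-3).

9

f'(x) = 2x + 4.
N(x) = x·f'(x) - f(x) = x·(2x + 4) - (x^2 + 4x) = x^2.
N(-3) = 9.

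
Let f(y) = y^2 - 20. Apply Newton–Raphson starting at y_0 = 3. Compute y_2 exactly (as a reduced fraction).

1561/348

f'(y) = 2y.
f(3) = -11, f'(3) = 6, so y_1 = 3 - (-11)/6 = 29/6.
f(29/6) = 121/36, f'(29/6) = 29/3, so y_2 = (29/6) - (121/36)/(29/3) = 1561/348.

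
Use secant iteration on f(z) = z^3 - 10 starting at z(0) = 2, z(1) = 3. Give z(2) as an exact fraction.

f(2) = -2, f(3) = 17. z(2) = 3 - 17·(3 - 2)/(17 - (-2)) = 40/19.

40/19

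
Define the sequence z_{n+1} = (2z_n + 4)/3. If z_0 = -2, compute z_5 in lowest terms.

260/81

z_1 = (2·(-2) + 4)/3 = 0.
z_2 = (2·0 + 4)/3 = 4/3.
z_3 = (2·(4/3) + 4)/3 = 20/9.
z_4 = (2·(20/9) + 4)/3 = 76/27.
z_5 = (2·(76/27) + 4)/3 = 260/81.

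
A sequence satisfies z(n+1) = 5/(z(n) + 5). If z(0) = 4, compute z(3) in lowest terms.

50/59

z(1) = 5/(4 + 5) = 5/9.
z(2) = 5/(5/9 + 5) = 9/10.
z(3) = 5/(9/10 + 5) = 50/59.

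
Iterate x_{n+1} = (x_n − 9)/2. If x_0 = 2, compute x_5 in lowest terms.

x_1 = (2 − 9)/2 = −7/2.
x_2 = ((−7/2) − 9)/2 = −25/4.
x_3 = ((−25/4) − 9)/2 = −61/8.
x_4 = ((−61/8) − 9)/2 = −133/16.
x_5 = ((−133/16) − 9)/2 = −277/32.

−277/32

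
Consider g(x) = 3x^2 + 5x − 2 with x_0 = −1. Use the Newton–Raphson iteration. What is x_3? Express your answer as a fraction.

−19037/8425

g'(x) = 6x + 5.
g(−1) = −4, g'(−1) = −1, so x_1 = (−1) − (−4)/(−1) = −5.
g(−5) = 48, g'(−5) = −25, so x_2 = (−5) − 48/(−25) = −77/25.
g(−77/25) = 6912/625, g'(−77/25) = −337/25, so x_3 = (−77/25) − (6912/625)/(−337/25) = −19037/8425.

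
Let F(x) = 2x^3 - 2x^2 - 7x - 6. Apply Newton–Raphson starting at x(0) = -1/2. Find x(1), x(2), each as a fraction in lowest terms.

x(1) = -10/7, x(2) = -1114/1253

F'(x) = 6x^2 - 4x - 7.
F(-1/2) = -13/4, F'(-1/2) = -7/2, so x(1) = (-1/2) - (-13/4)/(-7/2) = -10/7.
F(-10/7) = -2028/343, F'(-10/7) = 537/49, so x(2) = (-10/7) - (-2028/343)/(537/49) = -1114/1253.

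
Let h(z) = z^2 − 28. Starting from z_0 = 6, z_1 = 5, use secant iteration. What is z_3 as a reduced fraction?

598/113

h(6) = 8, h(5) = −3. z_2 = 5 − (−3)·(5 − 6)/((−3) − 8) = 58/11.
h(5) = −3, h(58/11) = −24/121. z_3 = (58/11) − (−24/121)·((58/11) − 5)/((−24/121) − (−3)) = 598/113.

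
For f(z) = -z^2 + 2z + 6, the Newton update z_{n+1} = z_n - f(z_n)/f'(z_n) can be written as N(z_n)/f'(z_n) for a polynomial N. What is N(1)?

-7

f'(z) = -2z + 2.
N(z) = z·f'(z) - f(z) = z·(-2z + 2) - (-z^2 + 2z + 6) = -z^2 - 6.
N(1) = -7.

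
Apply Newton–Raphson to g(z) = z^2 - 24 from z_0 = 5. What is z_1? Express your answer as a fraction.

g'(z) = 2z.
g(5) = 1, g'(5) = 10, so z_1 = 5 - 1/10 = 49/10.

49/10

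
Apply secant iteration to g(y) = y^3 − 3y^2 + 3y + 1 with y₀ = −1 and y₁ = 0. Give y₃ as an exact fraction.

g(−1) = −6, g(0) = 1. y₂ = 0 − 1·(0 − (−1))/(1 − (−6)) = −1/7.
g(0) = 1, g(−1/7) = 174/343. y₃ = (−1/7) − (174/343)·((−1/7) − 0)/((174/343) − 1) = −49/169.

−49/169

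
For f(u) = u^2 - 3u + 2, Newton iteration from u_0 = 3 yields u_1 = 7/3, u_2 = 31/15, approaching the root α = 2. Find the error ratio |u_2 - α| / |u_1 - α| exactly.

1/5

u_1 - α = 7/3 - 2 = 1/3, so |u_1 - α| = 1/3.
u_2 - α = 31/15 - 2 = 1/15, so |u_2 - α| = 1/15.
Ratio = (1/15) / (1/3) = 1/5.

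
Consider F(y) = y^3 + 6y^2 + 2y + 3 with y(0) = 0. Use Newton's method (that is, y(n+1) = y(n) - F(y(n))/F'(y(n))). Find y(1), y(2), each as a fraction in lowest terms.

F'(y) = 3y^2 + 12y + 2.
F(0) = 3, F'(0) = 2, so y(1) = 0 - 3/2 = -3/2.
F(-3/2) = 81/8, F'(-3/2) = -37/4, so y(2) = (-3/2) - (81/8)/(-37/4) = -15/37.

y(1) = -3/2, y(2) = -15/37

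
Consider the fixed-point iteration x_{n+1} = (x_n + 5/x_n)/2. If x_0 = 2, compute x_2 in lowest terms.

161/72

x_1 = (2 + 5/2)/2 = 9/4.
x_2 = (9/4 + 5/(9/4))/2 = 161/72.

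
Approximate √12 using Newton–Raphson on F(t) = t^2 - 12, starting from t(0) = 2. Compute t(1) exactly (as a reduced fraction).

4

F'(t) = 2t.
F(2) = -8, F'(2) = 4, so t(1) = 2 - (-8)/4 = 4.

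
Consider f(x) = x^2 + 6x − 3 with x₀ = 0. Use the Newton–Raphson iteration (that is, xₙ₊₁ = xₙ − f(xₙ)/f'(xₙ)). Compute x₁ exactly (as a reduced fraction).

1/2

f'(x) = 2x + 6.
f(0) = −3, f'(0) = 6, so x₁ = 0 − (−3)/6 = 1/2.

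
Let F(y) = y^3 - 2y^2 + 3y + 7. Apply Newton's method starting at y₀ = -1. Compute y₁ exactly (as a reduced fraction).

-11/10

F'(y) = 3y^2 - 4y + 3.
F(-1) = 1, F'(-1) = 10, so y₁ = (-1) - 1/10 = -11/10.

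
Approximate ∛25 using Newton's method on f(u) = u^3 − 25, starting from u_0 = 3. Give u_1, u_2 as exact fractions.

u_1 = 79/27, u_2 = 1478153/505521

f'(u) = 3u^2.
f(3) = 2, f'(3) = 27, so u_1 = 3 − 2/27 = 79/27.
f(79/27) = 964/19683, f'(79/27) = 6241/243, so u_2 = (79/27) − (964/19683)/(6241/243) = 1478153/505521.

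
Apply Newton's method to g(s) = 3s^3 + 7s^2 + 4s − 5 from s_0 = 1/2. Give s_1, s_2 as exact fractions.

g'(s) = 9s^2 + 14s + 4.
g(1/2) = −7/8, g'(1/2) = 53/4, so s_1 = (1/2) − (−7/8)/(53/4) = 30/53.
g(30/53) = 7595/148877, g'(30/53) = 41596/2809, so s_2 = (30/53) − (7595/148877)/(41596/2809) = 1240285/2204588.

s_1 = 30/53, s_2 = 1240285/2204588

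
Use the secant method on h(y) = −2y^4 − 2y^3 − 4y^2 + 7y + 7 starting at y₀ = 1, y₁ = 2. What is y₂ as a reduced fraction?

55/49

h(1) = 6, h(2) = −43. y₂ = 2 − (−43)·(2 − 1)/((−43) − 6) = 55/49.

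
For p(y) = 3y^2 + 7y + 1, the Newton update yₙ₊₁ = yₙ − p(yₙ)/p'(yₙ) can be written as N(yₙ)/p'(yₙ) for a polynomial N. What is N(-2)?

11

p'(y) = 6y + 7.
N(y) = y·p'(y) − p(y) = y·(6y + 7) − (3y^2 + 7y + 1) = 3y^2 − 1.
N(-2) = 11.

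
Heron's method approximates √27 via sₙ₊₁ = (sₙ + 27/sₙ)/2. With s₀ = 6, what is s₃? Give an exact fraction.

s₁ = (6 + 27/6)/2 = 21/4.
s₂ = (21/4 + 27/(21/4))/2 = 291/56.
s₃ = (291/56 + 27/(291/56))/2 = 56451/10864.

56451/10864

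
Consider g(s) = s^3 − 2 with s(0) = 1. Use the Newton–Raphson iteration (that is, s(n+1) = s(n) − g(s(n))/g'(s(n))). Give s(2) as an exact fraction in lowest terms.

g'(s) = 3s^2.
g(1) = −1, g'(1) = 3, so s(1) = 1 − (−1)/3 = 4/3.
g(4/3) = 10/27, g'(4/3) = 16/3, so s(2) = (4/3) − (10/27)/(16/3) = 91/72.

91/72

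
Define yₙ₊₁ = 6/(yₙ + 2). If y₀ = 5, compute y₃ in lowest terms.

60/41

y₁ = 6/(5 + 2) = 6/7.
y₂ = 6/(6/7 + 2) = 21/10.
y₃ = 6/(21/10 + 2) = 60/41.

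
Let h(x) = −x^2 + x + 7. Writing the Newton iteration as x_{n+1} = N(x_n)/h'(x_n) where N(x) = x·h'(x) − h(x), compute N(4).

−23

h'(x) = −2x + 1.
N(x) = x·h'(x) − h(x) = x·(−2x + 1) − (−x^2 + x + 7) = −x^2 − 7.
N(4) = −23.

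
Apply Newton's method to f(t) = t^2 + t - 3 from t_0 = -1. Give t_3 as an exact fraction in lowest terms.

-508/217

f'(t) = 2t + 1.
f(-1) = -3, f'(-1) = -1, so t_1 = (-1) - (-3)/(-1) = -4.
f(-4) = 9, f'(-4) = -7, so t_2 = (-4) - 9/(-7) = -19/7.
f(-19/7) = 81/49, f'(-19/7) = -31/7, so t_3 = (-19/7) - (81/49)/(-31/7) = -508/217.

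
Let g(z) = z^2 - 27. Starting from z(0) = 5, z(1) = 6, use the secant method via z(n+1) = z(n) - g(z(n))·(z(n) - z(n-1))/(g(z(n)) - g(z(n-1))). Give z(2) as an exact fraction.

57/11

g(5) = -2, g(6) = 9. z(2) = 6 - 9·(6 - 5)/(9 - (-2)) = 57/11.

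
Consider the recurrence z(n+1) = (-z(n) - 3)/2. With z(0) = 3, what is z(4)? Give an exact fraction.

-3/4

z(1) = (-3 - 3)/2 = -3.
z(2) = (-(-3) - 3)/2 = 0.
z(3) = (-0 - 3)/2 = -3/2.
z(4) = (-(-3/2) - 3)/2 = -3/4.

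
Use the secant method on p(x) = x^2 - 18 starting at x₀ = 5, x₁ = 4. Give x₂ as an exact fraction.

p(5) = 7, p(4) = -2. x₂ = 4 - (-2)·(4 - 5)/((-2) - 7) = 38/9.

38/9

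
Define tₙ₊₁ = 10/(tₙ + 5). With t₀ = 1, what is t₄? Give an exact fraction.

t₁ = 10/(1 + 5) = 5/3.
t₂ = 10/(5/3 + 5) = 3/2.
t₃ = 10/(3/2 + 5) = 20/13.
t₄ = 10/(20/13 + 5) = 26/17.

26/17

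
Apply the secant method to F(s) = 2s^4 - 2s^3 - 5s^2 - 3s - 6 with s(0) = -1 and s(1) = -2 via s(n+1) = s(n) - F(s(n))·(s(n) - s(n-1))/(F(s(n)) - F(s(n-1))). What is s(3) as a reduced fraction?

-10914/9041

F(-1) = -4, F(-2) = 28. s(2) = (-2) - 28·((-2) - (-1))/(28 - (-4)) = -9/8.
F(-2) = 28, F(-9/8) = -5943/2048. s(3) = (-9/8) - (-5943/2048)·((-9/8) - (-2))/((-5943/2048) - 28) = -10914/9041.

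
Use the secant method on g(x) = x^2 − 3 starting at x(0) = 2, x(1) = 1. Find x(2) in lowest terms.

5/3

g(2) = 1, g(1) = −2. x(2) = 1 − (−2)·(1 − 2)/((−2) − 1) = 5/3.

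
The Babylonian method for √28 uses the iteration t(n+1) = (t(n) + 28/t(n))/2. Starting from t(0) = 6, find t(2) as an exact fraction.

t(1) = (6 + 28/6)/2 = 16/3.
t(2) = (16/3 + 28/(16/3))/2 = 127/24.

127/24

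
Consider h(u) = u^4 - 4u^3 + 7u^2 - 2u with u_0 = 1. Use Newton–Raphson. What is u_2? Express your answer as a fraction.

h'(u) = 4u^3 - 12u^2 + 14u - 2.
h(1) = 2, h'(1) = 4, so u_1 = 1 - 2/4 = 1/2.
h(1/2) = 5/16, h'(1/2) = 5/2, so u_2 = (1/2) - (5/16)/(5/2) = 3/8.

3/8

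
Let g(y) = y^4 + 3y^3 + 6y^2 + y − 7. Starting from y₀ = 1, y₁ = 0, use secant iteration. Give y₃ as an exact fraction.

9317/8373

g(1) = 4, g(0) = −7. y₂ = 0 − (−7)·(0 − 1)/((−7) − 4) = 7/11.
g(0) = −7, g(7/11) = −43876/14641. y₃ = (7/11) − (−43876/14641)·((7/11) − 0)/((−43876/14641) − (−7)) = 9317/8373.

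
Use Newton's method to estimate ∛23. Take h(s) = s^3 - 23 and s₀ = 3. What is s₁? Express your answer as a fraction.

77/27

h'(s) = 3s^2.
h(3) = 4, h'(3) = 27, so s₁ = 3 - 4/27 = 77/27.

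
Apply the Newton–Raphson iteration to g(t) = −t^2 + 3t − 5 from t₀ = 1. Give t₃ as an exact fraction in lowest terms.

−4/35

g'(t) = −2t + 3.
g(1) = −3, g'(1) = 1, so t₁ = 1 − (−3)/1 = 4.
g(4) = −9, g'(4) = −5, so t₂ = 4 − (−9)/(−5) = 11/5.
g(11/5) = −81/25, g'(11/5) = −7/5, so t₃ = (11/5) − (−81/25)/(−7/5) = −4/35.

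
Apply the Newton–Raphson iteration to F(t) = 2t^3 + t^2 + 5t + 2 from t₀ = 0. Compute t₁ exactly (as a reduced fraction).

−2/5

F'(t) = 6t^2 + 2t + 5.
F(0) = 2, F'(0) = 5, so t₁ = 0 − 2/5 = −2/5.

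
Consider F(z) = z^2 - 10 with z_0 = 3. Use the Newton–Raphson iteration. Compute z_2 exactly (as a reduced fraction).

F'(z) = 2z.
F(3) = -1, F'(3) = 6, so z_1 = 3 - (-1)/6 = 19/6.
F(19/6) = 1/36, F'(19/6) = 19/3, so z_2 = (19/6) - (1/36)/(19/3) = 721/228.

721/228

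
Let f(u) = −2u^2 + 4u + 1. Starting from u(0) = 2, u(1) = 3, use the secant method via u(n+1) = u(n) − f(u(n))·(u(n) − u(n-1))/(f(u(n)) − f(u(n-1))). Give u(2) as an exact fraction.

13/6

f(2) = 1, f(3) = −5. u(2) = 3 − (−5)·(3 − 2)/((−5) − 1) = 13/6.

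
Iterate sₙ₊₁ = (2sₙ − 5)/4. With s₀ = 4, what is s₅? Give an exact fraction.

s₁ = (2·4 − 5)/4 = 3/4.
s₂ = (2·(3/4) − 5)/4 = −7/8.
s₃ = (2·(−7/8) − 5)/4 = −27/16.
s₄ = (2·(−27/16) − 5)/4 = −67/32.
s₅ = (2·(−67/32) − 5)/4 = −147/64.

−147/64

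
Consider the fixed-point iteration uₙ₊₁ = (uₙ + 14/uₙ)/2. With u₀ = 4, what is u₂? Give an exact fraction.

449/120

u₁ = (4 + 14/4)/2 = 15/4.
u₂ = (15/4 + 14/(15/4))/2 = 449/120.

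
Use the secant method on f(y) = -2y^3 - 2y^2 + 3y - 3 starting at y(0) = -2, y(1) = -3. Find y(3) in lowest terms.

f(-2) = -1, f(-3) = 24. y(2) = (-3) - 24·((-3) - (-2))/(24 - (-1)) = -51/25.
f(-3) = 24, f(-51/25) = -7248/15625. y(3) = (-51/25) - (-7248/15625)·((-51/25) - (-3))/((-7248/15625) - 24) = -10927/5309.

-10927/5309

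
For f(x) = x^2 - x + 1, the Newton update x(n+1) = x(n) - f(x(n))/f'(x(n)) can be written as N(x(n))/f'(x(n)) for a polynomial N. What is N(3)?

8

f'(x) = 2x - 1.
N(x) = x·f'(x) - f(x) = x·(2x - 1) - (x^2 - x + 1) = x^2 - 1.
N(3) = 8.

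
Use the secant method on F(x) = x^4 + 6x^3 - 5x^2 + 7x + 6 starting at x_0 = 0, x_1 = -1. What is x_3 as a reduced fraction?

-49662/103705

F(0) = 6, F(-1) = -11. x_2 = (-1) - (-11)·((-1) - 0)/((-11) - 6) = -6/17.
F(-1) = -11, F(-6/17) = 222024/83521. x_3 = (-6/17) - (222024/83521)·((-6/17) - (-1))/((222024/83521) - (-11)) = -49662/103705.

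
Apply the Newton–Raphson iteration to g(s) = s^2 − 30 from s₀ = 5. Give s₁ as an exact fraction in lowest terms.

g'(s) = 2s.
g(5) = −5, g'(5) = 10, so s₁ = 5 − (−5)/10 = 11/2.

11/2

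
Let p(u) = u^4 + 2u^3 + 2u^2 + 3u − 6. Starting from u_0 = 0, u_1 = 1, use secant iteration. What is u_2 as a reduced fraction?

3/4

p(0) = −6, p(1) = 2. u_2 = 1 − 2·(1 − 0)/(2 − (−6)) = 3/4.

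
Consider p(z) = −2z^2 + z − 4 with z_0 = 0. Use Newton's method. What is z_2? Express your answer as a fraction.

p'(z) = −4z + 1.
p(0) = −4, p'(0) = 1, so z_1 = 0 − (−4)/1 = 4.
p(4) = −32, p'(4) = −15, so z_2 = 4 − (−32)/(−15) = 28/15.

28/15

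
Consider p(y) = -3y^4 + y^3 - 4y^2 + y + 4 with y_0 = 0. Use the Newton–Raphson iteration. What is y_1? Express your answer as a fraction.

-4

p'(y) = -12y^3 + 3y^2 - 8y + 1.
p(0) = 4, p'(0) = 1, so y_1 = 0 - 4/1 = -4.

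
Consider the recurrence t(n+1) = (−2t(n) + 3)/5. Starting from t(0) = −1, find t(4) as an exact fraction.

49/125

t(1) = (−2·(−1) + 3)/5 = 1.
t(2) = (−2·1 + 3)/5 = 1/5.
t(3) = (−2·(1/5) + 3)/5 = 13/25.
t(4) = (−2·(13/25) + 3)/5 = 49/125.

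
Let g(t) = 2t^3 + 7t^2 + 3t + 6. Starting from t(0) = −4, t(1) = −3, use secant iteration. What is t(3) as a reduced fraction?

g(−4) = −22, g(−3) = 6. t(2) = (−3) − 6·((−3) − (−4))/(6 − (−22)) = −45/14.
g(−3) = 6, g(−45/14) = 1551/686. t(3) = (−45/14) − (1551/686)·((−45/14) − (−3))/((1551/686) − 6) = −953/285.

−953/285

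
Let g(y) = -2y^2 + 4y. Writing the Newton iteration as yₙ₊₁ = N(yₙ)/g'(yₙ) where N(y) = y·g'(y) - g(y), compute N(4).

g'(y) = -4y + 4.
N(y) = y·g'(y) - g(y) = y·(-4y + 4) - (-2y^2 + 4y) = -2y^2.
N(4) = -32.

-32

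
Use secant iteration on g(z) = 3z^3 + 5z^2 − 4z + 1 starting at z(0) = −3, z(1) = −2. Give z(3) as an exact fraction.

g(−3) = −23, g(−2) = 5. z(2) = (−2) − 5·((−2) − (−3))/(5 − (−23)) = −61/28.
g(−2) = 5, g(−61/28) = 53245/21952. z(3) = (−61/28) − (53245/21952)·((−61/28) − (−2))/((53245/21952) − 5) = −26526/11303.

−26526/11303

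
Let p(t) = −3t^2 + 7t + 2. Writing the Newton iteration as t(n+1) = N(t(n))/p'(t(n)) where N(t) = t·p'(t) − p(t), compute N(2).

p'(t) = −6t + 7.
N(t) = t·p'(t) − p(t) = t·(−6t + 7) − (−3t^2 + 7t + 2) = −3t^2 − 2.
N(2) = −14.

−14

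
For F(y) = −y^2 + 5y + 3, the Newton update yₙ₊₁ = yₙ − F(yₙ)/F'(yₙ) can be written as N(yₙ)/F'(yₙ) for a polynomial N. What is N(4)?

−19

F'(y) = −2y + 5.
N(y) = y·F'(y) − F(y) = y·(−2y + 5) − (−y^2 + 5y + 3) = −y^2 − 3.
N(4) = −19.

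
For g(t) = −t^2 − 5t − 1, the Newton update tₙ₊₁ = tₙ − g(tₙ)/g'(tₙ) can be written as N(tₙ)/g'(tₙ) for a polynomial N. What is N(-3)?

−8

g'(t) = −2t − 5.
N(t) = t·g'(t) − g(t) = t·(−2t − 5) − (−t^2 − 5t − 1) = −t^2 + 1.
N(-3) = −8.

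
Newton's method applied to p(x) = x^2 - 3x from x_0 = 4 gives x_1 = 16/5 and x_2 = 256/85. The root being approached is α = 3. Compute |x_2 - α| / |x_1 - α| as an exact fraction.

x_1 - α = 16/5 - 3 = 1/5, so |x_1 - α| = 1/5.
x_2 - α = 256/85 - 3 = 1/85, so |x_2 - α| = 1/85.
Ratio = (1/85) / (1/5) = 1/17.

1/17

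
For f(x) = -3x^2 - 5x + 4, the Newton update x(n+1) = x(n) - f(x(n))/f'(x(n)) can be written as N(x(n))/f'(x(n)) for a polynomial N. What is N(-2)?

f'(x) = -6x - 5.
N(x) = x·f'(x) - f(x) = x·(-6x - 5) - (-3x^2 - 5x + 4) = -3x^2 - 4.
N(-2) = -16.

-16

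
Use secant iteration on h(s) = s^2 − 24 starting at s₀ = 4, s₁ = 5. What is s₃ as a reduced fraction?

436/89

h(4) = −8, h(5) = 1. s₂ = 5 − 1·(5 − 4)/(1 − (−8)) = 44/9.
h(5) = 1, h(44/9) = −8/81. s₃ = (44/9) − (−8/81)·((44/9) − 5)/((−8/81) − 1) = 436/89.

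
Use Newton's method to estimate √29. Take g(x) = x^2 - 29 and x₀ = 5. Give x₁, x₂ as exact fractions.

x₁ = 27/5, x₂ = 727/135

g'(x) = 2x.
g(5) = -4, g'(5) = 10, so x₁ = 5 - (-4)/10 = 27/5.
g(27/5) = 4/25, g'(27/5) = 54/5, so x₂ = (27/5) - (4/25)/(54/5) = 727/135.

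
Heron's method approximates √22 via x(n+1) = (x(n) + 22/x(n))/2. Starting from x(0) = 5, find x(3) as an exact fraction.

38878481/8288920

x(1) = (5 + 22/5)/2 = 47/10.
x(2) = (47/10 + 22/(47/10))/2 = 4409/940.
x(3) = (4409/940 + 22/(4409/940))/2 = 38878481/8288920.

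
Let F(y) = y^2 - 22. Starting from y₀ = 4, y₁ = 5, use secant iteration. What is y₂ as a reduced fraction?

14/3

F(4) = -6, F(5) = 3. y₂ = 5 - 3·(5 - 4)/(3 - (-6)) = 14/3.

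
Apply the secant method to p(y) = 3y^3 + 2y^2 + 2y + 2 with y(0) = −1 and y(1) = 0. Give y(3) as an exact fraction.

−1

p(−1) = −1, p(0) = 2. y(2) = 0 − 2·(0 − (−1))/(2 − (−1)) = −2/3.
p(0) = 2, p(−2/3) = 2/3. y(3) = (−2/3) − (2/3)·((−2/3) − 0)/((2/3) − 2) = −1.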